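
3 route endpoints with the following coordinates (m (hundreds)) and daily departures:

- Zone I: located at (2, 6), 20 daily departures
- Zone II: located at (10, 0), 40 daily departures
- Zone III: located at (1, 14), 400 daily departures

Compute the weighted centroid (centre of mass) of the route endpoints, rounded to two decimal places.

The minimiser of Σwᵢ‖p−pᵢ‖² is the weighted centroid p* = (Σwᵢpᵢ)/(Σwᵢ).
Σwᵢ = 460.
Σwᵢxᵢ = 20·2 + 40·10 + 400·1 = 840.
Σwᵢyᵢ = 20·6 + 40·0 + 400·14 = 5720.
x* = 840/460 = 1.83, y* = 5720/460 = 12.43.

(1.83, 12.43)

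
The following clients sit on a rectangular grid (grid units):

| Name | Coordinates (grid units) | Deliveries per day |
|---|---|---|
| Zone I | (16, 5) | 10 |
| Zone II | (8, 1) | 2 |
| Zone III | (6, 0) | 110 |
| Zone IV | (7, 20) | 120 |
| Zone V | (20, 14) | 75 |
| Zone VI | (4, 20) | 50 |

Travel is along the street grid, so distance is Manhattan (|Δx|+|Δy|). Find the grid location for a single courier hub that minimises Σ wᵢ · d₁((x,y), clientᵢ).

Manhattan distance separates: Σwᵢ(|x−xᵢ|+|y−yᵢ|) = Σwᵢ|x−xᵢ| + Σwᵢ|y−yᵢ|, so x and y are optimised independently as 1-D weighted medians.
Total weight W = 367; half = 183.5.
x-coordinate, sorted with cumulative weight:
  x=4 (Zone VI, w=50) cum 50
  x=6 (Zone III, w=110) cum 160
  x=7 (Zone IV, w=120) cum 280  ← median
  x=8 (Zone II, w=2) cum 282
  x=16 (Zone I, w=10) cum 292
  x=20 (Zone V, w=75) cum 367
⇒ x* = 7
y-coordinate, sorted with cumulative weight:
  y=0 (Zone III, w=110) cum 110
  y=1 (Zone II, w=2) cum 112
  y=5 (Zone I, w=10) cum 122
  y=14 (Zone V, w=75) cum 197  ← median
  y=20 (Zone IV, w=120) cum 317
  y=20 (Zone VI, w=50) cum 367
⇒ y* = 14

(7, 14)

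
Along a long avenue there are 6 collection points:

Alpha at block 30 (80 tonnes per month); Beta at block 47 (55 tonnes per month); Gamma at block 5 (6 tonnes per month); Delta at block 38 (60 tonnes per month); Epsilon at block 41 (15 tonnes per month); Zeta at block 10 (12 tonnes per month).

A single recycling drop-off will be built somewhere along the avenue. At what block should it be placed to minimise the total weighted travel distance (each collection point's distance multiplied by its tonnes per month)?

For a sum of weighted absolute distances on a line, the optimum is the weighted median (not the mean). Total weight W = 228; half-weight = 114.
Sort by position and accumulate weight:
  block 5 (Gamma, w=6) → cum 6
  block 10 (Zeta, w=12) → cum 18
  block 30 (Alpha, w=80) → cum 98
  block 38 (Delta, w=60) → cum 158  ≥ 114 → median here
  block 41 (Epsilon, w=15) → cum 173
  block 47 (Beta, w=55) → cum 228
Optimal location: block 38.

x = 38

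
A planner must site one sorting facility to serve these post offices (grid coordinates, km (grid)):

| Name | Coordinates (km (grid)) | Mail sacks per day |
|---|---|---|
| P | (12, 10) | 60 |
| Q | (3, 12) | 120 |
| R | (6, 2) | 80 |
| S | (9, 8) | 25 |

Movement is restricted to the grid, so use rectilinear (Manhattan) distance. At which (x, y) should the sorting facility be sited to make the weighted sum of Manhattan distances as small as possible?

(6, 10)

Manhattan distance separates: Σwᵢ(|x−xᵢ|+|y−yᵢ|) = Σwᵢ|x−xᵢ| + Σwᵢ|y−yᵢ|, so x and y are optimised independently as 1-D weighted medians.
Total weight W = 285; half = 142.5.
x-coordinate, sorted with cumulative weight:
  x=3 (Q, w=120) cum 120
  x=6 (R, w=80) cum 200  ← median
  x=9 (S, w=25) cum 225
  x=12 (P, w=60) cum 285
⇒ x* = 6
y-coordinate, sorted with cumulative weight:
  y=2 (R, w=80) cum 80
  y=8 (S, w=25) cum 105
  y=10 (P, w=60) cum 165  ← median
  y=12 (Q, w=120) cum 285
⇒ y* = 10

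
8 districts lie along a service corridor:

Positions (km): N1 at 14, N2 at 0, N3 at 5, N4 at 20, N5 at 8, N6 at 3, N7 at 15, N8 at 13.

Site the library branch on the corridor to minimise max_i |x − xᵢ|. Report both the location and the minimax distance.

location 10, max distance 10

The 1-center on a line is the midpoint of the two extreme points: leftmost at 0, rightmost at 20.
Optimal location = (0 + 20)/2 = 10; maximum distance = (20 − 0)/2 = 10.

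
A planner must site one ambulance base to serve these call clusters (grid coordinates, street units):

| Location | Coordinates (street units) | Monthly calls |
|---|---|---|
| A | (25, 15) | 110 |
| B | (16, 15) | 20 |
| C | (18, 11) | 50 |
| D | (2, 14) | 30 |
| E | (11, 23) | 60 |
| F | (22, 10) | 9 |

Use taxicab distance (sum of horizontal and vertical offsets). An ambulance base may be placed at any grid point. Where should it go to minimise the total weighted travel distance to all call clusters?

(18, 15)

Manhattan distance separates: Σwᵢ(|x−xᵢ|+|y−yᵢ|) = Σwᵢ|x−xᵢ| + Σwᵢ|y−yᵢ|, so x and y are optimised independently as 1-D weighted medians.
Total weight W = 279; half = 139.5.
x-coordinate, sorted with cumulative weight:
  x=2 (D, w=30) cum 30
  x=11 (E, w=60) cum 90
  x=16 (B, w=20) cum 110
  x=18 (C, w=50) cum 160  ← median
  x=22 (F, w=9) cum 169
  x=25 (A, w=110) cum 279
⇒ x* = 18
y-coordinate, sorted with cumulative weight:
  y=10 (F, w=9) cum 9
  y=11 (C, w=50) cum 59
  y=14 (D, w=30) cum 89
  y=15 (A, w=110) cum 199  ← median
  y=15 (B, w=20) cum 219
  y=23 (E, w=60) cum 279
⇒ y* = 15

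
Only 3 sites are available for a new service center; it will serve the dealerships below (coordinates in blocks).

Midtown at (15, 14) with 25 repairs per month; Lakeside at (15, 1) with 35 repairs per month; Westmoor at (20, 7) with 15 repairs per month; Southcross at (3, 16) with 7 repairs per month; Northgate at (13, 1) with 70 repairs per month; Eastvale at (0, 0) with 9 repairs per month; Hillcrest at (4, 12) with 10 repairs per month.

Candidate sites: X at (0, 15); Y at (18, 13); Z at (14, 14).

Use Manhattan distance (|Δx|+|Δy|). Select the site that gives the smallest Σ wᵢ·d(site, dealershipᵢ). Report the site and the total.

Z, total 2153 blocks

Total weighted distance at each candidate:
  X (0, 15): total = 3958
  Y (18, 13): total = 2490
  Z (14, 14): total = 2153
Minimum is at Z with total 2153 blocks.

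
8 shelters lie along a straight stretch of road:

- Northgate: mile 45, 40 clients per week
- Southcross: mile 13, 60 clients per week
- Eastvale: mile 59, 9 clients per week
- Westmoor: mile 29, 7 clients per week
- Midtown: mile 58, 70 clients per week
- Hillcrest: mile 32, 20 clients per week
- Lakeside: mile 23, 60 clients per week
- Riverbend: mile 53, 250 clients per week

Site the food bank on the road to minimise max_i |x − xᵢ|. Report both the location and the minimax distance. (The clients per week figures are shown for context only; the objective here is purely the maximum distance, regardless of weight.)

location 36, max distance 23

The 1-center on a line is the midpoint of the two extreme points: leftmost at 13, rightmost at 59.
Optimal location = (13 + 59)/2 = 36; maximum distance = (59 − 13)/2 = 23.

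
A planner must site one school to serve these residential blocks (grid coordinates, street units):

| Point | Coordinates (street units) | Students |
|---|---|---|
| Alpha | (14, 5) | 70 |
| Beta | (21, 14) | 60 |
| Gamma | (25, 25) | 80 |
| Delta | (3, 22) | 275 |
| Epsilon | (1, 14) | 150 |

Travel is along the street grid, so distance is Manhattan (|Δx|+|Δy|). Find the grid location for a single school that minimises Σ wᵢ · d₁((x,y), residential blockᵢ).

(3, 22)

Manhattan distance separates: Σwᵢ(|x−xᵢ|+|y−yᵢ|) = Σwᵢ|x−xᵢ| + Σwᵢ|y−yᵢ|, so x and y are optimised independently as 1-D weighted medians.
Total weight W = 635; half = 317.5.
x-coordinate, sorted with cumulative weight:
  x=1 (Epsilon, w=150) cum 150
  x=3 (Delta, w=275) cum 425  ← median
  x=14 (Alpha, w=70) cum 495
  x=21 (Beta, w=60) cum 555
  x=25 (Gamma, w=80) cum 635
⇒ x* = 3
y-coordinate, sorted with cumulative weight:
  y=5 (Alpha, w=70) cum 70
  y=14 (Beta, w=60) cum 130
  y=14 (Epsilon, w=150) cum 280
  y=22 (Delta, w=275) cum 555  ← median
  y=25 (Gamma, w=80) cum 635
⇒ y* = 22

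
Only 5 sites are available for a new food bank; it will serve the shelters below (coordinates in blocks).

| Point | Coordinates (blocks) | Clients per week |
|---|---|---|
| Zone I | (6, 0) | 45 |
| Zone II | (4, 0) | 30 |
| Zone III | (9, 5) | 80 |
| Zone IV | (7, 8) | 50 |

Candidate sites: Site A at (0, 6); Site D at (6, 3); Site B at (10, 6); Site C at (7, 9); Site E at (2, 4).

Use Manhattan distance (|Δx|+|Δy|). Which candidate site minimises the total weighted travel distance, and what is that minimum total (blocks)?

Total weighted distance at each candidate:
  Site A (0, 6): total = 2090
  Site D (6, 3): total = 985
  Site B (10, 6): total = 1220
  Site C (7, 9): total = 1340
  Site E (2, 4): total = 1630
Minimum is at Site D with total 985 blocks.

Site D, total 985 blocks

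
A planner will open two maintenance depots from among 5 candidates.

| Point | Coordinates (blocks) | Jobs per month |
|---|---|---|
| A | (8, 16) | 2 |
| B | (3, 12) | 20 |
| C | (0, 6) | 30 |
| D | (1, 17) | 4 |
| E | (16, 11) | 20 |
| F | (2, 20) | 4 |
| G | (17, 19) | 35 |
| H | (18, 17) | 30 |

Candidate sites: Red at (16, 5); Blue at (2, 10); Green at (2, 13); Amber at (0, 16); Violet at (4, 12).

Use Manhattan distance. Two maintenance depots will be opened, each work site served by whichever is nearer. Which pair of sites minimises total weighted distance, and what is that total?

Evaluate every pair (each demand assigned to the nearer of the two):
  {Red, Blue}: total = 1401
  {Red, Green}: total = 1441
  {Red, Violet}: total = 1473
  {Red, Amber}: total = 1553
  {Blue, Violet}: total = 1818
  {Blue, Amber}: total = 1858
  {Green, Violet}: total = 1884
  {Amber, Violet}: total = 1898
  {Blue, Green}: total = 1921
  {Green, Amber}: total = 1948
Best pair: {Red, Blue} with total 1401.

{Red, Blue}, total 1401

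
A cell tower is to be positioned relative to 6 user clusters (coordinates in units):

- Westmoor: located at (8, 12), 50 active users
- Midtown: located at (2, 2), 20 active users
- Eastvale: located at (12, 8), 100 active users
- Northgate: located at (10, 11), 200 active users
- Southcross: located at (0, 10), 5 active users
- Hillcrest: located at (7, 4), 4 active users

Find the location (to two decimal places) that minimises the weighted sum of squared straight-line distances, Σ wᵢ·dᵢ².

The minimiser of Σwᵢ‖p−pᵢ‖² is the weighted centroid p* = (Σwᵢpᵢ)/(Σwᵢ).
Σwᵢ = 379.
Σwᵢxᵢ = 50·8 + 20·2 + 100·12 + 200·10 + 5·0 + 4·7 = 3668.
Σwᵢyᵢ = 50·12 + 20·2 + 100·8 + 200·11 + 5·10 + 4·4 = 3706.
x* = 3668/379 = 9.68, y* = 3706/379 = 9.78.

(9.68, 9.78)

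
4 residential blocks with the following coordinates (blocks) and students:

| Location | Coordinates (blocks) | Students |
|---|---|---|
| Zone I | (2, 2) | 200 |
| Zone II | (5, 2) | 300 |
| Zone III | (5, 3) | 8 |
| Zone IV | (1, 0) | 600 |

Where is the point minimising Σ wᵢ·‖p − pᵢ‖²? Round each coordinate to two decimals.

The minimiser of Σwᵢ‖p−pᵢ‖² is the weighted centroid p* = (Σwᵢpᵢ)/(Σwᵢ).
Σwᵢ = 1108.
Σwᵢxᵢ = 200·2 + 300·5 + 8·5 + 600·1 = 2540.
Σwᵢyᵢ = 200·2 + 300·2 + 8·3 + 600·0 = 1024.
x* = 2540/1108 = 2.29, y* = 1024/1108 = 0.92.

(2.29, 0.92)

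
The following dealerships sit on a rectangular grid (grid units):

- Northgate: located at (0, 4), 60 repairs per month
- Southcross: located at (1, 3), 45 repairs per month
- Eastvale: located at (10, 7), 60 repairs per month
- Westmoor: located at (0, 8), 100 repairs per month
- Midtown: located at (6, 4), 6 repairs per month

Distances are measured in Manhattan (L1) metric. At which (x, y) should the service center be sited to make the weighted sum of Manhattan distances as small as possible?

(0, 7)

Manhattan distance separates: Σwᵢ(|x−xᵢ|+|y−yᵢ|) = Σwᵢ|x−xᵢ| + Σwᵢ|y−yᵢ|, so x and y are optimised independently as 1-D weighted medians.
Total weight W = 271; half = 135.5.
x-coordinate, sorted with cumulative weight:
  x=0 (Northgate, w=60) cum 60
  x=0 (Westmoor, w=100) cum 160  ← median
  x=1 (Southcross, w=45) cum 205
  x=6 (Midtown, w=6) cum 211
  x=10 (Eastvale, w=60) cum 271
⇒ x* = 0
y-coordinate, sorted with cumulative weight:
  y=3 (Southcross, w=45) cum 45
  y=4 (Northgate, w=60) cum 105
  y=4 (Midtown, w=6) cum 111
  y=7 (Eastvale, w=60) cum 171  ← median
  y=8 (Westmoor, w=100) cum 271
⇒ y* = 7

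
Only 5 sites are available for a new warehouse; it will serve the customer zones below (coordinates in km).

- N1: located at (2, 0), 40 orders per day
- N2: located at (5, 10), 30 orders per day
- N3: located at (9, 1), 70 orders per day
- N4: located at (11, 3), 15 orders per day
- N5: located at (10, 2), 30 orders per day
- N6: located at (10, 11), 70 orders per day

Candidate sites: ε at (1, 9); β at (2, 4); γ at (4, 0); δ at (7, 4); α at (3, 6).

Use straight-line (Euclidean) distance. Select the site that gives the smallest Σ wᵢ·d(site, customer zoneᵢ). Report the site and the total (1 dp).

δ, total 1401.4 km

Total weighted distance at each candidate:
  ε (1, 9): total = 2440.2
  β (2, 4): total = 2021.7
  γ (4, 0): total = 1919.5
  δ (7, 4): total = 1401.4
  α (3, 6): total = 1896.4
Minimum is at δ with total 1401.4 km.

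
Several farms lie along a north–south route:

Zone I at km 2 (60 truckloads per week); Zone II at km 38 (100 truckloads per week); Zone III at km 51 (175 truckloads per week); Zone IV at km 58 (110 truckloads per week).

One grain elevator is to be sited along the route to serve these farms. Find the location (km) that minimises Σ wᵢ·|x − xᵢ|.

For a sum of weighted absolute distances on a line, the optimum is the weighted median (not the mean). Total weight W = 445; half-weight = 222.5.
Sort by position and accumulate weight:
  km 2 (Zone I, w=60) → cum 60
  km 38 (Zone II, w=100) → cum 160
  km 51 (Zone III, w=175) → cum 335  ≥ 222.5 → median here
  km 58 (Zone IV, w=110) → cum 445
Optimal location: km 51.

x = 51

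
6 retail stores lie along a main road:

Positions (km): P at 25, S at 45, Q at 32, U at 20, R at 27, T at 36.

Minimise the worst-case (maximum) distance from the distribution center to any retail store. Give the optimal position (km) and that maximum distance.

The 1-center on a line is the midpoint of the two extreme points: leftmost at 20, rightmost at 45.
Optimal location = (20 + 45)/2 = 32.5; maximum distance = (45 − 20)/2 = 12.5.

location 32.5, max distance 12.5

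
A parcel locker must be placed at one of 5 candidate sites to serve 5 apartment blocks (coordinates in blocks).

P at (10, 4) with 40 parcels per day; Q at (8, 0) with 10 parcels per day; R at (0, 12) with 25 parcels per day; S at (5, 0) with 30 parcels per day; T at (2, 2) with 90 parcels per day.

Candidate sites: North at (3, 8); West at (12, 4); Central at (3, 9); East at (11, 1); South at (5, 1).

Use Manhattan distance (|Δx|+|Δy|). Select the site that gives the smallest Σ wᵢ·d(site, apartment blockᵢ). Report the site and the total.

Total weighted distance at each candidate:
  North (3, 8): total = 1675
  West (12, 4): total = 2070
  Central (3, 9): total = 1820
  East (11, 1): total = 1860
  South (5, 1): total = 1150
Minimum is at South with total 1150 blocks.

South, total 1150 blocks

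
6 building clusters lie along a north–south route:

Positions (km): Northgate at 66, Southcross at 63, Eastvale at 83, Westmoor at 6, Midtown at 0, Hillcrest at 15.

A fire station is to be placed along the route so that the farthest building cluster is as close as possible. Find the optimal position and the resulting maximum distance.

location 41.5, max distance 41.5

The 1-center on a line is the midpoint of the two extreme points: leftmost at 0, rightmost at 83.
Optimal location = (0 + 83)/2 = 41.5; maximum distance = (83 − 0)/2 = 41.5.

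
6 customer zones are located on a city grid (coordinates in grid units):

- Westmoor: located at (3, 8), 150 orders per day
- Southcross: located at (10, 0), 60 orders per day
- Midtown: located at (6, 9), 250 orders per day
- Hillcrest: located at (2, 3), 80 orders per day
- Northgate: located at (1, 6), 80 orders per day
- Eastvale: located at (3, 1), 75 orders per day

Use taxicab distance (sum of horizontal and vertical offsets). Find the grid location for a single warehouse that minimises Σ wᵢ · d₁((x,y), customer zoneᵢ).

(3, 8)

Manhattan distance separates: Σwᵢ(|x−xᵢ|+|y−yᵢ|) = Σwᵢ|x−xᵢ| + Σwᵢ|y−yᵢ|, so x and y are optimised independently as 1-D weighted medians.
Total weight W = 695; half = 347.5.
x-coordinate, sorted with cumulative weight:
  x=1 (Northgate, w=80) cum 80
  x=2 (Hillcrest, w=80) cum 160
  x=3 (Westmoor, w=150) cum 310
  x=3 (Eastvale, w=75) cum 385  ← median
  x=6 (Midtown, w=250) cum 635
  x=10 (Southcross, w=60) cum 695
⇒ x* = 3
y-coordinate, sorted with cumulative weight:
  y=0 (Southcross, w=60) cum 60
  y=1 (Eastvale, w=75) cum 135
  y=3 (Hillcrest, w=80) cum 215
  y=6 (Northgate, w=80) cum 295
  y=8 (Westmoor, w=150) cum 445  ← median
  y=9 (Midtown, w=250) cum 695
⇒ y* = 8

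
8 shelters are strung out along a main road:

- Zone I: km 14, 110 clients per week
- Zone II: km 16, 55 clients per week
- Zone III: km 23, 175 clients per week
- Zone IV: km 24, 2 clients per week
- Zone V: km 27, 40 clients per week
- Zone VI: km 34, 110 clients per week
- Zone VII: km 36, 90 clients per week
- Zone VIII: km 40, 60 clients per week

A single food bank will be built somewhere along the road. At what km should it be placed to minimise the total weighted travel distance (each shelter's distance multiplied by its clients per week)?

x = 23

For a sum of weighted absolute distances on a line, the optimum is the weighted median (not the mean). Total weight W = 642; half-weight = 321.
Sort by position and accumulate weight:
  km 14 (Zone I, w=110) → cum 110
  km 16 (Zone II, w=55) → cum 165
  km 23 (Zone III, w=175) → cum 340  ≥ 321 → median here
  km 24 (Zone IV, w=2) → cum 342
  km 27 (Zone V, w=40) → cum 382
  km 34 (Zone VI, w=110) → cum 492
  km 36 (Zone VII, w=90) → cum 582
  km 40 (Zone VIII, w=60) → cum 642
Optimal location: km 23.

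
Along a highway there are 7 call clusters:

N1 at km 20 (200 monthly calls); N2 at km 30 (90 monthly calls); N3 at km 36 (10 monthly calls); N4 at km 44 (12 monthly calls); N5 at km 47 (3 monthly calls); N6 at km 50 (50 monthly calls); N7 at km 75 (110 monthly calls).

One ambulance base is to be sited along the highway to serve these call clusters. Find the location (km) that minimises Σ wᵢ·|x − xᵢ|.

For a sum of weighted absolute distances on a line, the optimum is the weighted median (not the mean). Total weight W = 475; half-weight = 237.5.
Sort by position and accumulate weight:
  km 20 (N1, w=200) → cum 200
  km 30 (N2, w=90) → cum 290  ≥ 237.5 → median here
  km 36 (N3, w=10) → cum 300
  km 44 (N4, w=12) → cum 312
  km 47 (N5, w=3) → cum 315
  km 50 (N6, w=50) → cum 365
  km 75 (N7, w=110) → cum 475
Optimal location: km 30.

x = 30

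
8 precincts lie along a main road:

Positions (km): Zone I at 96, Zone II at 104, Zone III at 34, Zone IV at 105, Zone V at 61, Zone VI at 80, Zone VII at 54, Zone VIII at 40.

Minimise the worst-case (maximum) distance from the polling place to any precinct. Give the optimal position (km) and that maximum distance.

location 69.5, max distance 35.5

The 1-center on a line is the midpoint of the two extreme points: leftmost at 34, rightmost at 105.
Optimal location = (34 + 105)/2 = 69.5; maximum distance = (105 − 34)/2 = 35.5.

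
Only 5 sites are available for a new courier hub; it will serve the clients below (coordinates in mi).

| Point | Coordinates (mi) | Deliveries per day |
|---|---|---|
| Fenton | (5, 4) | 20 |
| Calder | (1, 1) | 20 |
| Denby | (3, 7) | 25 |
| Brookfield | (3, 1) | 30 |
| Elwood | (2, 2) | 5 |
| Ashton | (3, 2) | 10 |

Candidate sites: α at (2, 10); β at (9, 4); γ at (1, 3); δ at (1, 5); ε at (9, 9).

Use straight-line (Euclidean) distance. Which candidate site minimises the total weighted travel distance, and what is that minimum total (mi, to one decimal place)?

γ, total 348.6 mi

Total weighted distance at each candidate:
  α (2, 10): total = 786.6
  β (9, 4): total = 719.5
  γ (1, 3): total = 348.6
  δ (1, 5): total = 419.2
  ε (9, 9): total = 954.1
Minimum is at γ with total 348.6 mi.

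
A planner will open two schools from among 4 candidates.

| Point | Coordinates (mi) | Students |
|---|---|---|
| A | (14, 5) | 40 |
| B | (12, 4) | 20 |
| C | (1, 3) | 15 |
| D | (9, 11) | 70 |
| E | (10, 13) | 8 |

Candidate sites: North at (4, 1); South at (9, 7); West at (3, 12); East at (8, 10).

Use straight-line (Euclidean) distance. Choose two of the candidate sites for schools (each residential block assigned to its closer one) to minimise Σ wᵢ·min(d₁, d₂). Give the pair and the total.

{South, East}, total 562.3

Evaluate every pair (each demand assigned to the nearer of the two):
  {South, East}: total = 562.3
  {North, East}: total = 638.6
  {North, South}: total = 683.0
  {West, East}: total = 722.8
  {South, West}: total = 763.1
  {North, West}: total = 1138.1
Best pair: {South, East} with total 562.3.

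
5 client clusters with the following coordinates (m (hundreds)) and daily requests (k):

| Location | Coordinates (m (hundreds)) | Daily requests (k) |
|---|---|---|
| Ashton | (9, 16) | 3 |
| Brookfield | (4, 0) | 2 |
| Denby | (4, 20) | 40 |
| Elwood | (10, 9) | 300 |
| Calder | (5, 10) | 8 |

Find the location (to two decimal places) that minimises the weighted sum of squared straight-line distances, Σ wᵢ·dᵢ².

The minimiser of Σwᵢ‖p−pᵢ‖² is the weighted centroid p* = (Σwᵢpᵢ)/(Σwᵢ).
Σwᵢ = 353.
Σwᵢxᵢ = 3·9 + 2·4 + 40·4 + 300·10 + 8·5 = 3235.
Σwᵢyᵢ = 3·16 + 2·0 + 40·20 + 300·9 + 8·10 = 3628.
x* = 3235/353 = 9.16, y* = 3628/353 = 10.28.

(9.16, 10.28)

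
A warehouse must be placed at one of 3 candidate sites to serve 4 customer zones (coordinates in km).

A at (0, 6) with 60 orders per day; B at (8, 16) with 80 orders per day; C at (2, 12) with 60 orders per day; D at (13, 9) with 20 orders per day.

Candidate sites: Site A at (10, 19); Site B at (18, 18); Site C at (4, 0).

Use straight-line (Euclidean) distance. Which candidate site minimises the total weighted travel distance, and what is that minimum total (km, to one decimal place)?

Site A, total 2119.1 km

Total weighted distance at each candidate:
  Site A (10, 19): total = 2119.1
  Site B (18, 18): total = 3345.0
  Site C (4, 0): total = 2736.5
Minimum is at Site A with total 2119.1 km.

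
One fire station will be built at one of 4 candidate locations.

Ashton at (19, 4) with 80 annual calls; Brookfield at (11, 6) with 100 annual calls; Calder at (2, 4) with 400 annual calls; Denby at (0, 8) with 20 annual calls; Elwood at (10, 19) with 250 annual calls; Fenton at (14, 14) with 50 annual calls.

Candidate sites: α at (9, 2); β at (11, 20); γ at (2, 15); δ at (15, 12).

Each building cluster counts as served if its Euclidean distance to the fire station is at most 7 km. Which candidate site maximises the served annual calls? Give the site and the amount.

β, covering 300

Coverage radius r = 7 km; a point is covered iff (Δx)²+(Δy)² ≤ 7² = 49.
  α (9, 2): covers {Brookfield} → 100
  β (11, 20): covers {Elwood, Fenton} → 300
  γ (2, 15): covers {none} → 0
  δ (15, 12): covers {Fenton} → 50
Maximum coverage at β: 300 annual calls.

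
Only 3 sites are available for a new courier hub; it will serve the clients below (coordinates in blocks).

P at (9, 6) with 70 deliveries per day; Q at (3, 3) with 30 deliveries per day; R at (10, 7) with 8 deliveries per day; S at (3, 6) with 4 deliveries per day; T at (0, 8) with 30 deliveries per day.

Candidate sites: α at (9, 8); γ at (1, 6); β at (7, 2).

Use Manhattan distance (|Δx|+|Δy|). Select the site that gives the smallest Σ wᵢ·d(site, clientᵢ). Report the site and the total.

α, total 788 blocks

Total weighted distance at each candidate:
  α (9, 8): total = 788
  γ (1, 6): total = 888
  β (7, 2): total = 1056
Minimum is at α with total 788 blocks.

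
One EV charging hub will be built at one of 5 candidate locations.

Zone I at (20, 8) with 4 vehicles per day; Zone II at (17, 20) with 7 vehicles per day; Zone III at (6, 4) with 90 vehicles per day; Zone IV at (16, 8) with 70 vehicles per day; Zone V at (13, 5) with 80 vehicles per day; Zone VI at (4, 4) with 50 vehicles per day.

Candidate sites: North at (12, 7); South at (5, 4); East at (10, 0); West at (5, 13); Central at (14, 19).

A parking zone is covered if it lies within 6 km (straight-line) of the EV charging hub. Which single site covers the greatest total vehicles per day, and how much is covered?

East, covering 170

Coverage radius r = 6 km; a point is covered iff (Δx)²+(Δy)² ≤ 6² = 36.
  North (12, 7): covers {Zone IV, Zone V} → 150
  South (5, 4): covers {Zone III, Zone VI} → 140
  East (10, 0): covers {Zone III, Zone V} → 170
  West (5, 13): covers {none} → 0
  Central (14, 19): covers {Zone II} → 7
Maximum coverage at East: 170 vehicles per day.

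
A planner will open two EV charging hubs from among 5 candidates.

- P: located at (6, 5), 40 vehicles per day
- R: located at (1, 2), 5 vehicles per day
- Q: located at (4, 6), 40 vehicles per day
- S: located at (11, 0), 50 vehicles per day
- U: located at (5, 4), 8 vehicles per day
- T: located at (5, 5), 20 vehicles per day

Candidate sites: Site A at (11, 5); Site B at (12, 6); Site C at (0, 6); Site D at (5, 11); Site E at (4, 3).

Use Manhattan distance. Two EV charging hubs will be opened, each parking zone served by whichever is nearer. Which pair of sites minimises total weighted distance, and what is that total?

{Site A, Site E}, total 626

Evaluate every pair (each demand assigned to the nearer of the two):
  {Site A, Site E}: total = 626
  {Site B, Site E}: total = 726
  {Site A, Site C}: total = 811
  {Site C, Site E}: total = 876
  {Site D, Site E}: total = 876
  {Site A, Site D}: total = 931
  {Site B, Site C}: total = 991
  {Site A, Site B}: total = 1011
  {Site B, Site D}: total = 1111
  {Site C, Site D}: total = 1491
Best pair: {Site A, Site E} with total 626.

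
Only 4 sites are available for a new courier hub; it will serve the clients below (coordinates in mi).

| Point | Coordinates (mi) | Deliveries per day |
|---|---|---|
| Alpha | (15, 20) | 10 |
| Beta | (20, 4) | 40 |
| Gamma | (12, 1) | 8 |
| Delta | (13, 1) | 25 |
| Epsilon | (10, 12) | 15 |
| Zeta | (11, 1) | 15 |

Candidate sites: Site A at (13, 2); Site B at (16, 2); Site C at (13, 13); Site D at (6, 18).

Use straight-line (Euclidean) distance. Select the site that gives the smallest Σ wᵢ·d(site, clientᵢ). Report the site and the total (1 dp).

Site A, total 698.8 mi

Total weighted distance at each candidate:
  Site A (13, 2): total = 698.8
  Site B (16, 2): total = 722.6
  Site C (13, 13): total = 1155.1
  Site D (6, 18): total = 1862.0
Minimum is at Site A with total 698.8 mi.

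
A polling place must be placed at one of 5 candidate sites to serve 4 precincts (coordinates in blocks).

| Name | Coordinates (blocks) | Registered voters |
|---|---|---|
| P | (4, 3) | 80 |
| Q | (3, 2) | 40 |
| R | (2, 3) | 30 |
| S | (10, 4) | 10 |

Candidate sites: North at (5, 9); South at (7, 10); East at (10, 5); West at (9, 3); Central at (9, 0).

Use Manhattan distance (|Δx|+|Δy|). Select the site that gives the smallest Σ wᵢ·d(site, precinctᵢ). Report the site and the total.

West, total 910 blocks

Total weighted distance at each candidate:
  North (5, 9): total = 1290
  South (7, 10): total = 1730
  East (10, 5): total = 1350
  West (9, 3): total = 910
  Central (9, 0): total = 1310
Minimum is at West with total 910 blocks.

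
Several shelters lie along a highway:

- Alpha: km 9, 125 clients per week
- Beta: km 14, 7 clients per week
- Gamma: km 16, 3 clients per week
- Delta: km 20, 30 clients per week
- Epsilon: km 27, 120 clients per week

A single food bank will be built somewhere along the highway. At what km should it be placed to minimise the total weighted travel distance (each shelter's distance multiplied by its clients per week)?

x = 20

For a sum of weighted absolute distances on a line, the optimum is the weighted median (not the mean). Total weight W = 285; half-weight = 142.5.
Sort by position and accumulate weight:
  km 9 (Alpha, w=125) → cum 125
  km 14 (Beta, w=7) → cum 132
  km 16 (Gamma, w=3) → cum 135
  km 20 (Delta, w=30) → cum 165  ≥ 142.5 → median here
  km 27 (Epsilon, w=120) → cum 285
Optimal location: km 20.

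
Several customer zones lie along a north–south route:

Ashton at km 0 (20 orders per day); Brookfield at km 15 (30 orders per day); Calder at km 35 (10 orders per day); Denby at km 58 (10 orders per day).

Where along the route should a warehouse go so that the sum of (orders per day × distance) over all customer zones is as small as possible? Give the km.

x = 15

For a sum of weighted absolute distances on a line, the optimum is the weighted median (not the mean). Total weight W = 70; half-weight = 35.
Sort by position and accumulate weight:
  km 0 (Ashton, w=20) → cum 20
  km 15 (Brookfield, w=30) → cum 50  ≥ 35 → median here
  km 35 (Calder, w=10) → cum 60
  km 58 (Denby, w=10) → cum 70
Optimal location: km 15.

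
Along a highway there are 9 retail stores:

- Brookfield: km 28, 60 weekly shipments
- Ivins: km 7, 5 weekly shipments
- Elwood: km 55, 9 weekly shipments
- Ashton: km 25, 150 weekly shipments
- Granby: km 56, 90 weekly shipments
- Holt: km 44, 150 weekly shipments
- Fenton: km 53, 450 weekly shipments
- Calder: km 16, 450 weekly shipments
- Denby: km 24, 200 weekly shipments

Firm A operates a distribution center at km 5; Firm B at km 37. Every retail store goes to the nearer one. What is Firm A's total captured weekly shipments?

The indifferent point is the midpoint (5+37)/2 = 21; retail stores left of it (closer to Firm A at 5) go to Firm A, those right go to Firm B.
  Ivins at 7 (w=5) → Firm A
  Calder at 16 (w=450) → Firm A
  Denby at 24 (w=200) → Firm B
  Ashton at 25 (w=150) → Firm B
  Brookfield at 28 (w=60) → Firm B
  Holt at 44 (w=150) → Firm B
  Fenton at 53 (w=450) → Firm B
  Elwood at 55 (w=9) → Firm B
  Granby at 56 (w=90) → Firm B
Firm A captures 455; Firm B captures 1109.

455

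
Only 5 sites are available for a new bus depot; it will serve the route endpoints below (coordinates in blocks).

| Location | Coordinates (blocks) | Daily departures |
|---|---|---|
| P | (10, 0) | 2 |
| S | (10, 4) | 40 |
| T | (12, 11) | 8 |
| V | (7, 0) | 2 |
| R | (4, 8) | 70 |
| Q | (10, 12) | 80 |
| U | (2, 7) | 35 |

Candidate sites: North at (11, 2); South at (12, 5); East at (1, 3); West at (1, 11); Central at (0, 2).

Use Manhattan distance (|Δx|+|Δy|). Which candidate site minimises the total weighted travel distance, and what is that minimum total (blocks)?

Total weighted distance at each candidate:
  North (11, 2): total = 2498
  South (12, 5): total = 2112
  East (1, 3): total = 2769
  West (1, 11): total = 2197
  Central (0, 2): total = 3235
Minimum is at South with total 2112 blocks.

South, total 2112 blocks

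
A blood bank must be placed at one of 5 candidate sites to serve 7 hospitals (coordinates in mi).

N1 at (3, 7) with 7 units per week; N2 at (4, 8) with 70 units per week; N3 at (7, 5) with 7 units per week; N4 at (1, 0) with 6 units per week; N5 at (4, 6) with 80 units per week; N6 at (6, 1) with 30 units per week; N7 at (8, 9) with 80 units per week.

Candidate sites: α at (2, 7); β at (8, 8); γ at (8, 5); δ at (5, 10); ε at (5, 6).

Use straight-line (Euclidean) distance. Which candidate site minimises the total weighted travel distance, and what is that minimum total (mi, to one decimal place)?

Total weighted distance at each candidate:
  α (2, 7): total = 1144.8
  β (8, 8): total = 1057.8
  γ (8, 5): total = 1230.3
  δ (5, 10): total = 1138.6
  ε (5, 6): total = 803.5
Minimum is at ε with total 803.5 mi.

ε, total 803.5 mi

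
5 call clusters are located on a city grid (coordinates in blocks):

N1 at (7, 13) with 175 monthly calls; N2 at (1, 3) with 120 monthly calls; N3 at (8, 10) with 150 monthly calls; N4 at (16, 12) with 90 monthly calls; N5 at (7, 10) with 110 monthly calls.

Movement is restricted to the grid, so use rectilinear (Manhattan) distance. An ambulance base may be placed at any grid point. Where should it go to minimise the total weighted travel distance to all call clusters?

(7, 10)

Manhattan distance separates: Σwᵢ(|x−xᵢ|+|y−yᵢ|) = Σwᵢ|x−xᵢ| + Σwᵢ|y−yᵢ|, so x and y are optimised independently as 1-D weighted medians.
Total weight W = 645; half = 322.5.
x-coordinate, sorted with cumulative weight:
  x=1 (N2, w=120) cum 120
  x=7 (N1, w=175) cum 295
  x=7 (N5, w=110) cum 405  ← median
  x=8 (N3, w=150) cum 555
  x=16 (N4, w=90) cum 645
⇒ x* = 7
y-coordinate, sorted with cumulative weight:
  y=3 (N2, w=120) cum 120
  y=10 (N3, w=150) cum 270
  y=10 (N5, w=110) cum 380  ← median
  y=12 (N4, w=90) cum 470
  y=13 (N1, w=175) cum 645
⇒ y* = 10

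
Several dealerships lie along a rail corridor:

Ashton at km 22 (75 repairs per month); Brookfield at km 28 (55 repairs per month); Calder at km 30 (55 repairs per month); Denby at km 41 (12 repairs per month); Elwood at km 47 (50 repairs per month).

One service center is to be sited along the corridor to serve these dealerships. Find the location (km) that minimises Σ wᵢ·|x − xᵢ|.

x = 28

For a sum of weighted absolute distances on a line, the optimum is the weighted median (not the mean). Total weight W = 247; half-weight = 123.5.
Sort by position and accumulate weight:
  km 22 (Ashton, w=75) → cum 75
  km 28 (Brookfield, w=55) → cum 130  ≥ 123.5 → median here
  km 30 (Calder, w=55) → cum 185
  km 41 (Denby, w=12) → cum 197
  km 47 (Elwood, w=50) → cum 247
Optimal location: km 28.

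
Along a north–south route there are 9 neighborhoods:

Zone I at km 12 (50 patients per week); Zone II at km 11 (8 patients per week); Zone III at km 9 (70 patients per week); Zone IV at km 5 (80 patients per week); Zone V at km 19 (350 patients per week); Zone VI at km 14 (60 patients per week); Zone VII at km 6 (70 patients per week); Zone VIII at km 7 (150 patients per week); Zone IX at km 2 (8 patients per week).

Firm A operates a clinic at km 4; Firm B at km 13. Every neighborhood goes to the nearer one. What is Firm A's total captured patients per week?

308

The indifferent point is the midpoint (4+13)/2 = 8.5; neighborhoods left of it (closer to Firm A at 4) go to Firm A, those right go to Firm B.
  Zone IX at 2 (w=8) → Firm A
  Zone IV at 5 (w=80) → Firm A
  Zone VII at 6 (w=70) → Firm A
  Zone VIII at 7 (w=150) → Firm A
  Zone III at 9 (w=70) → Firm B
  Zone II at 11 (w=8) → Firm B
  Zone I at 12 (w=50) → Firm B
  Zone VI at 14 (w=60) → Firm B
  Zone V at 19 (w=350) → Firm B
Firm A captures 308; Firm B captures 538.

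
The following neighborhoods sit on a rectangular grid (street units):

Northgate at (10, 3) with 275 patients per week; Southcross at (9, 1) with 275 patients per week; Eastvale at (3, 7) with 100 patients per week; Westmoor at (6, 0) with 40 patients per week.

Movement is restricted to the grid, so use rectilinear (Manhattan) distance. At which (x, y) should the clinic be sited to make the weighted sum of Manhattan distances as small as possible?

(9, 3)

Manhattan distance separates: Σwᵢ(|x−xᵢ|+|y−yᵢ|) = Σwᵢ|x−xᵢ| + Σwᵢ|y−yᵢ|, so x and y are optimised independently as 1-D weighted medians.
Total weight W = 690; half = 345.
x-coordinate, sorted with cumulative weight:
  x=3 (Eastvale, w=100) cum 100
  x=6 (Westmoor, w=40) cum 140
  x=9 (Southcross, w=275) cum 415  ← median
  x=10 (Northgate, w=275) cum 690
⇒ x* = 9
y-coordinate, sorted with cumulative weight:
  y=0 (Westmoor, w=40) cum 40
  y=1 (Southcross, w=275) cum 315
  y=3 (Northgate, w=275) cum 590  ← median
  y=7 (Eastvale, w=100) cum 690
⇒ y* = 3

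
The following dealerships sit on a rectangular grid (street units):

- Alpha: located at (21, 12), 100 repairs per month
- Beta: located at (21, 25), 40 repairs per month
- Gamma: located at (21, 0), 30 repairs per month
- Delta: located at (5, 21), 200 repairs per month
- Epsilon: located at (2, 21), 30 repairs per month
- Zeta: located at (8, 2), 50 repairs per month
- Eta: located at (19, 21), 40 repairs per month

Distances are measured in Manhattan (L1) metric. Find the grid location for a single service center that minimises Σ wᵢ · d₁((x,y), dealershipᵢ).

(8, 21)

Manhattan distance separates: Σwᵢ(|x−xᵢ|+|y−yᵢ|) = Σwᵢ|x−xᵢ| + Σwᵢ|y−yᵢ|, so x and y are optimised independently as 1-D weighted medians.
Total weight W = 490; half = 245.
x-coordinate, sorted with cumulative weight:
  x=2 (Epsilon, w=30) cum 30
  x=5 (Delta, w=200) cum 230
  x=8 (Zeta, w=50) cum 280  ← median
  x=19 (Eta, w=40) cum 320
  x=21 (Alpha, w=100) cum 420
  x=21 (Beta, w=40) cum 460
  x=21 (Gamma, w=30) cum 490
⇒ x* = 8
y-coordinate, sorted with cumulative weight:
  y=0 (Gamma, w=30) cum 30
  y=2 (Zeta, w=50) cum 80
  y=12 (Alpha, w=100) cum 180
  y=21 (Delta, w=200) cum 380  ← median
  y=21 (Epsilon, w=30) cum 410
  y=21 (Eta, w=40) cum 450
  y=25 (Beta, w=40) cum 490
⇒ y* = 21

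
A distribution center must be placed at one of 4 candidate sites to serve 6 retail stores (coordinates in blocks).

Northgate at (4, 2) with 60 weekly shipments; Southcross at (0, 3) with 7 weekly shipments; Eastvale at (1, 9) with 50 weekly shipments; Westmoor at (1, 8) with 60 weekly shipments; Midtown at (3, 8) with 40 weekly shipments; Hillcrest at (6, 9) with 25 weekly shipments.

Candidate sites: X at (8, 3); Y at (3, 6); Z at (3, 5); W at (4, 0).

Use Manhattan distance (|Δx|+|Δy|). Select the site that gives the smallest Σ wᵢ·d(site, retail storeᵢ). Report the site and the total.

Total weighted distance at each candidate:
  X (8, 3): total = 2326
  Y (3, 6): total = 1062
  Z (3, 5): total = 1170
  W (4, 0): total = 2064
Minimum is at Y with total 1062 blocks.

Y, total 1062 blocks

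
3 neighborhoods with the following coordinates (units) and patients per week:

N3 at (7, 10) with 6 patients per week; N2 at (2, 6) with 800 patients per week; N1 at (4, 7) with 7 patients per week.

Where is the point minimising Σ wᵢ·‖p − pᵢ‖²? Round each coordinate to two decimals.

(2.05, 6.04)

The minimiser of Σwᵢ‖p−pᵢ‖² is the weighted centroid p* = (Σwᵢpᵢ)/(Σwᵢ).
Σwᵢ = 813.
Σwᵢxᵢ = 6·7 + 800·2 + 7·4 = 1670.
Σwᵢyᵢ = 6·10 + 800·6 + 7·7 = 4909.
x* = 1670/813 = 2.05, y* = 4909/813 = 6.04.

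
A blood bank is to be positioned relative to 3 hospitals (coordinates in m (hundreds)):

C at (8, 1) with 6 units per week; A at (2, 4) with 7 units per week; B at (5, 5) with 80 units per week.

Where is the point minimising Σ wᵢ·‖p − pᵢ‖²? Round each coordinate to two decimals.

(4.97, 4.67)

The minimiser of Σwᵢ‖p−pᵢ‖² is the weighted centroid p* = (Σwᵢpᵢ)/(Σwᵢ).
Σwᵢ = 93.
Σwᵢxᵢ = 6·8 + 7·2 + 80·5 = 462.
Σwᵢyᵢ = 6·1 + 7·4 + 80·5 = 434.
x* = 462/93 = 4.97, y* = 434/93 = 4.67.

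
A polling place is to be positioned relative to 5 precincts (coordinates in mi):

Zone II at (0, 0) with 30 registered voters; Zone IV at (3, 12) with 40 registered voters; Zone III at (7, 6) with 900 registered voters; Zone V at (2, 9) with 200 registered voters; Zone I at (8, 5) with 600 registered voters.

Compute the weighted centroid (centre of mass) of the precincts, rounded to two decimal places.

The minimiser of Σwᵢ‖p−pᵢ‖² is the weighted centroid p* = (Σwᵢpᵢ)/(Σwᵢ).
Σwᵢ = 1770.
Σwᵢxᵢ = 30·0 + 40·3 + 900·7 + 200·2 + 600·8 = 11620.
Σwᵢyᵢ = 30·0 + 40·12 + 900·6 + 200·9 + 600·5 = 10680.
x* = 11620/1770 = 6.56, y* = 10680/1770 = 6.03.

(6.56, 6.03)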